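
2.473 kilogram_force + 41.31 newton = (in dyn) 6.556e+06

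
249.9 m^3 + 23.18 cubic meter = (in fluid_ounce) 9.234e+06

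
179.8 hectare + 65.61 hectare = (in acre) 606.4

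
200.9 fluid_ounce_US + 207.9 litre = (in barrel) 1.345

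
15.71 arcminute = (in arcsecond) 942.6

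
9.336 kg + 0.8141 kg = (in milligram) 1.015e+07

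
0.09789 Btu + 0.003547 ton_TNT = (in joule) 1.484e+07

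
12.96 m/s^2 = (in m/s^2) 12.96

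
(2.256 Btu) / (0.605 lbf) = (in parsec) 2.866e-14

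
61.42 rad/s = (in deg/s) 3519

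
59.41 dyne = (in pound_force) 0.0001336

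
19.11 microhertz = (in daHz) 1.911e-06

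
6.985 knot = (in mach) 0.01055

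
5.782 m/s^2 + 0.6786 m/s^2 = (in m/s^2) 6.461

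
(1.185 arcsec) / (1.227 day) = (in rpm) 5.175e-10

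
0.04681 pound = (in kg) 0.02123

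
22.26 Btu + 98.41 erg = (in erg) 2.349e+11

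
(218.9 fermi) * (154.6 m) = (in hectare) 3.384e-15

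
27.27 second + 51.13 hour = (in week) 0.3044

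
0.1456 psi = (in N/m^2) 1004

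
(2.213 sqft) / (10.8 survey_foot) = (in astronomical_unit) 4.175e-13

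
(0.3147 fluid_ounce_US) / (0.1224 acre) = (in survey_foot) 6.164e-08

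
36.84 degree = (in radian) 0.643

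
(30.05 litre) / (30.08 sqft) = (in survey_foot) 0.03528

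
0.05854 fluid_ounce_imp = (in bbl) 1.046e-05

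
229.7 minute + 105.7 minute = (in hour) 5.59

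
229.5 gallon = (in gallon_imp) 191.1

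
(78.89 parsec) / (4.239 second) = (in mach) 1.687e+15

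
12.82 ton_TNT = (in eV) 3.348e+29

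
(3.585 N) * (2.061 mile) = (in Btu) 11.27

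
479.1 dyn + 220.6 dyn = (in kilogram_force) 0.0007135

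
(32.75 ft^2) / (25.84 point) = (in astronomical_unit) 2.231e-09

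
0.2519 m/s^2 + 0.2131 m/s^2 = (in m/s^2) 0.465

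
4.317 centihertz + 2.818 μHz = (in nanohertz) 4.317e+07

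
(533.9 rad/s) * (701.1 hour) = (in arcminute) 4.633e+12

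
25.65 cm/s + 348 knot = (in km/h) 645.4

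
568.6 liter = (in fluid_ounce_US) 1.923e+04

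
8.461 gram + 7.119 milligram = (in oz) 0.2987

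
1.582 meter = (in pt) 4484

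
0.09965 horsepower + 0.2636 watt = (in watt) 74.57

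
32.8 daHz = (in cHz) 3.28e+04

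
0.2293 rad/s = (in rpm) 2.19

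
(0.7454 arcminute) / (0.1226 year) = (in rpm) 5.355e-10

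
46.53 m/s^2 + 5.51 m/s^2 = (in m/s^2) 52.04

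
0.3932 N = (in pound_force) 0.08839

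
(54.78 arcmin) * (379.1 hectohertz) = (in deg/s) 3.461e+04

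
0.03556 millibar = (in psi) 0.0005158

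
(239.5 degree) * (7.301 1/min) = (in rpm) 4.857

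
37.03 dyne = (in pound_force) 8.325e-05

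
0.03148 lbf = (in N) 0.14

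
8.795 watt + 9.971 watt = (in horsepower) 0.02517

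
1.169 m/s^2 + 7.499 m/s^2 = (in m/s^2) 8.668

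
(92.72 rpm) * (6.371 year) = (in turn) 3.105e+08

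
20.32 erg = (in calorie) 4.857e-07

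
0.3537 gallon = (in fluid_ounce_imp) 47.12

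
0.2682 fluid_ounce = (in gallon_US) 0.002095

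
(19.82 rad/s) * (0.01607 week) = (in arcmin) 6.622e+08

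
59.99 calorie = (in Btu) 0.2379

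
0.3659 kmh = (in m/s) 0.1016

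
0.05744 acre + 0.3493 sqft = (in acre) 0.05745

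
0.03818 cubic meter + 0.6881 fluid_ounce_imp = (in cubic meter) 0.0382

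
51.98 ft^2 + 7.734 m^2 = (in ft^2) 135.2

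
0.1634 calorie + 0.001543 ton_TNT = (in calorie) 1.543e+06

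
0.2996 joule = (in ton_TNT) 7.161e-11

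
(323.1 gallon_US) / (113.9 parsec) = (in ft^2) 3.746e-18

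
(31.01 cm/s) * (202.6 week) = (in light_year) 4.016e-09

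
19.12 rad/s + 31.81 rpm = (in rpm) 214.4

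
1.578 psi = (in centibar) 10.88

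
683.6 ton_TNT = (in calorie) 6.836e+11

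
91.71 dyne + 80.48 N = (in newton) 80.48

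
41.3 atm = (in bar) 41.85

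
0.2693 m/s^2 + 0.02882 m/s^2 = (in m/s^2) 0.2981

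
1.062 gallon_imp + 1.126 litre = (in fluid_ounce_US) 201.3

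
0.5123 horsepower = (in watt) 382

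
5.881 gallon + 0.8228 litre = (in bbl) 0.1452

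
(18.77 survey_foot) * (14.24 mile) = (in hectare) 13.11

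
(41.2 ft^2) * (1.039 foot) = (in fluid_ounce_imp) 4.266e+04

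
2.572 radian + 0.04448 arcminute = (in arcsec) 5.305e+05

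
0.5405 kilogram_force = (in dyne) 5.3e+05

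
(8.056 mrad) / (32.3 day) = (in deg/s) 1.654e-07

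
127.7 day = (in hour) 3065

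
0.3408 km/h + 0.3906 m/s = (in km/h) 1.747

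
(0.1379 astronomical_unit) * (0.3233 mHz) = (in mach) 1.959e+04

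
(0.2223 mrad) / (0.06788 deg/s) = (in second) 0.1876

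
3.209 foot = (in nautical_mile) 0.0005281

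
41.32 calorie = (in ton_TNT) 4.132e-08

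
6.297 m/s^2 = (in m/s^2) 6.297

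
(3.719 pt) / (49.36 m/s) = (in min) 4.43e-07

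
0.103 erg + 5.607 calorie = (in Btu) 0.02224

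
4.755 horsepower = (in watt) 3546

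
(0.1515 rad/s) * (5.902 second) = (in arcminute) 3074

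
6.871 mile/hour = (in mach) 0.009021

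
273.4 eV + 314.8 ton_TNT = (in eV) 8.221e+30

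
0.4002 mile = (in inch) 2.536e+04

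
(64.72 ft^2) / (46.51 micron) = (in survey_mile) 80.33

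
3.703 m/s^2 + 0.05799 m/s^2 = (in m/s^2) 3.761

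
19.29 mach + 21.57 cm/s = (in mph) 1.469e+04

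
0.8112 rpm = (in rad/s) 0.08495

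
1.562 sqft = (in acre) 3.586e-05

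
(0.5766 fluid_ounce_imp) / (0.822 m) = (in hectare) 1.993e-09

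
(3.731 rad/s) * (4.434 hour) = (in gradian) 3.791e+06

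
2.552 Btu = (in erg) 2.693e+10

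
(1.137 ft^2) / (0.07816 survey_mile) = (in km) 8.398e-07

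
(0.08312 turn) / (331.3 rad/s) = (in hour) 4.379e-07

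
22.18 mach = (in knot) 1.468e+04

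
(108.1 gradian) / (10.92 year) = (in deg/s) 2.825e-07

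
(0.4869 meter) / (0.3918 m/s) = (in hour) 0.0003452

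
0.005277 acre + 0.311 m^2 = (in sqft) 233.2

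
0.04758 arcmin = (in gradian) 0.0008811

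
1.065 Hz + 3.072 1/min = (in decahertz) 0.1116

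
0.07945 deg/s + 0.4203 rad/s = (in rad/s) 0.4217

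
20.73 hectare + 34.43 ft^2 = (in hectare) 20.73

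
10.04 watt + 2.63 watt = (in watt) 12.67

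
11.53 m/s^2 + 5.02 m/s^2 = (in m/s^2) 16.55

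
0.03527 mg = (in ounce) 1.244e-06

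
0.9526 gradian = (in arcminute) 51.44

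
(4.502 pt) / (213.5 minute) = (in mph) 2.773e-07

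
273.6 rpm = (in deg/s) 1642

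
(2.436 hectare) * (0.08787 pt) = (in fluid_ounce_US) 2.553e+04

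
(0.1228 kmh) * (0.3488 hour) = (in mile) 0.02661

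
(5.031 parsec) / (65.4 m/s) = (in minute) 3.956e+13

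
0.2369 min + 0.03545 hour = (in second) 141.8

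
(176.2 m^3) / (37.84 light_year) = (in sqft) 5.298e-15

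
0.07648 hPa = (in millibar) 0.07648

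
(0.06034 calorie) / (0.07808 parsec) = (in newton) 1.048e-16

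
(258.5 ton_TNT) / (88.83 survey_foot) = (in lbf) 8.98e+09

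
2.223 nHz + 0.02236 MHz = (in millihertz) 2.236e+07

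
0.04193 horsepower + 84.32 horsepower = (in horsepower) 84.36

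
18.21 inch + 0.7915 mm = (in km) 0.0004633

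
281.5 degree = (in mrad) 4913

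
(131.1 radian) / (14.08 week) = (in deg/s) 0.0008821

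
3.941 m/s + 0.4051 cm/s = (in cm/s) 394.5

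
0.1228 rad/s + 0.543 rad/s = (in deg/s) 38.15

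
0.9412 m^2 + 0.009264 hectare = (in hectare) 0.009358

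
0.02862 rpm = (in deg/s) 0.1717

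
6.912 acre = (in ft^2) 3.011e+05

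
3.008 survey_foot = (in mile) 0.0005697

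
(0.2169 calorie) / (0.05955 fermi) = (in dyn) 1.524e+21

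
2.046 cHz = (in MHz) 2.046e-08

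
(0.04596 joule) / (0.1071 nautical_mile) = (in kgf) 2.363e-05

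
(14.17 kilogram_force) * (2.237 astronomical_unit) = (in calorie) 1.111e+13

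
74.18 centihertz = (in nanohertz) 7.418e+08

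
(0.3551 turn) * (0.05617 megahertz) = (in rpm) 1.197e+06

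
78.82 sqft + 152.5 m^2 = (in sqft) 1720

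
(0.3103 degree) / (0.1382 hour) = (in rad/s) 1.089e-05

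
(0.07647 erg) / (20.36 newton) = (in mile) 2.334e-13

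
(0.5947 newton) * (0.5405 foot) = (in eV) 6.115e+17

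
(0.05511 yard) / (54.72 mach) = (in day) 3.13e-11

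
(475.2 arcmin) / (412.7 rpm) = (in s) 0.003198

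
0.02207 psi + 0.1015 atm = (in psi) 1.514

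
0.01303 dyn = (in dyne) 0.01303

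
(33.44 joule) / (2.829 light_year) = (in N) 1.249e-15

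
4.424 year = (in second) 1.395e+08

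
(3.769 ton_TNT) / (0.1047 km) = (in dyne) 1.506e+13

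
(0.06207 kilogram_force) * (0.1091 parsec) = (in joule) 2.049e+15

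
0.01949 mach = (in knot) 12.9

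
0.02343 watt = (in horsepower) 3.142e-05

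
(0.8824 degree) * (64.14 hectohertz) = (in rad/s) 98.78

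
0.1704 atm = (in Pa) 1.727e+04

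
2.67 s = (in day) 3.09e-05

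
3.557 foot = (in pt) 3073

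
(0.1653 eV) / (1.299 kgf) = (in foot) 6.821e-21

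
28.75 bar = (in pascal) 2.875e+06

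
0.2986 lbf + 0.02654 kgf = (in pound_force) 0.3571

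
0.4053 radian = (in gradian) 25.8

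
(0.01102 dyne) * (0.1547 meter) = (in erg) 0.1705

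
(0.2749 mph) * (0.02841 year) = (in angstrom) 1.101e+15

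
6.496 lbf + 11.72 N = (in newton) 40.62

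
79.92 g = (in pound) 0.1762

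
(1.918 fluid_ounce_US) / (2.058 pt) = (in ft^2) 0.841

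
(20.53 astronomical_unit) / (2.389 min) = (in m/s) 2.143e+10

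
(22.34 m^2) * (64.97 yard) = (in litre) 1.327e+06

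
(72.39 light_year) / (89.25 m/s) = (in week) 1.269e+10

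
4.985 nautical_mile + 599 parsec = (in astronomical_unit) 1.236e+08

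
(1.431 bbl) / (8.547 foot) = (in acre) 2.158e-05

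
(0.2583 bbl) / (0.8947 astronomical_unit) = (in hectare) 3.068e-17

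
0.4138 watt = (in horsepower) 0.0005549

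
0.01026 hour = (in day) 0.0004275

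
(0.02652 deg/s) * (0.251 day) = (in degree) 575.1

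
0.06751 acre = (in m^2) 273.2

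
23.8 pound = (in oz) 380.8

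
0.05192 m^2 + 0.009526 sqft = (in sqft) 0.5684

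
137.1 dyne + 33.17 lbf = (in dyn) 1.475e+07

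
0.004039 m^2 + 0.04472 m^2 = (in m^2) 0.04876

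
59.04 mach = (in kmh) 7.237e+04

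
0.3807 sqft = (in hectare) 3.537e-06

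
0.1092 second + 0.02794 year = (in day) 10.2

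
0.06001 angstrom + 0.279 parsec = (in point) 2.44e+19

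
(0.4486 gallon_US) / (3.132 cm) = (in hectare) 5.422e-06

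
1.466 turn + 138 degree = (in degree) 665.8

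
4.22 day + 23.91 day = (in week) 4.019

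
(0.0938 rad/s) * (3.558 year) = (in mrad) 1.052e+10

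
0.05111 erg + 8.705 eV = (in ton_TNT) 1.222e-18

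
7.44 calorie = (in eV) 1.943e+20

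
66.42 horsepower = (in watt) 4.953e+04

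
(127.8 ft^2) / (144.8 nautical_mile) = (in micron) 44.27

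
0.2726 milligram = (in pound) 6.01e-07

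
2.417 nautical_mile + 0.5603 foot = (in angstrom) 4.476e+13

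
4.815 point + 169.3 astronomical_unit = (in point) 7.179e+16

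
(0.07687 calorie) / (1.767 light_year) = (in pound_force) 4.325e-18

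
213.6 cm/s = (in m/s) 2.136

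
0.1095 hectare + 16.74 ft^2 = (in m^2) 1097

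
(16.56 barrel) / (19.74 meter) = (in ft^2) 1.436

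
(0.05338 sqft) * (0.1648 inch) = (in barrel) 0.0001306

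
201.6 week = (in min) 2.032e+06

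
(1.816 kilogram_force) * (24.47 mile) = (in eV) 4.377e+24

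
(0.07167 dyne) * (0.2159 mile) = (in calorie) 5.952e-05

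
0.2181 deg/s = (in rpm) 0.03635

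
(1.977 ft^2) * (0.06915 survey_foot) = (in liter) 3.871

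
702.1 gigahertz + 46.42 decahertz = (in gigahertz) 702.1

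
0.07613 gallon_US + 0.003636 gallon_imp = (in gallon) 0.0805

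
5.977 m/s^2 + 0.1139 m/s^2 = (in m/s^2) 6.091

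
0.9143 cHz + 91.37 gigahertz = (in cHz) 9.137e+12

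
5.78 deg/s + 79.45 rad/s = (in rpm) 759.7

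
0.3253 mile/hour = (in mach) 0.0004271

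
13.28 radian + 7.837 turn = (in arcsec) 1.29e+07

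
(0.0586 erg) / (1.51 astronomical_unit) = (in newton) 2.594e-20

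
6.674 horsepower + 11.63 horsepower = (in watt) 1.365e+04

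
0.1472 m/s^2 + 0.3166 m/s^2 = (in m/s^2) 0.4638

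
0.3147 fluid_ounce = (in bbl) 5.854e-05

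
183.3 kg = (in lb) 404.1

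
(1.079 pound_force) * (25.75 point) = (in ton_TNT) 1.042e-11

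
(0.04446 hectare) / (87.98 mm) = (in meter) 5053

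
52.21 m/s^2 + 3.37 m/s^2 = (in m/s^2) 55.58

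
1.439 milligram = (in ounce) 5.076e-05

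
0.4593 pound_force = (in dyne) 2.043e+05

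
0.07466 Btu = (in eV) 4.916e+20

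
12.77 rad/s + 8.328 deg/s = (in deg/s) 740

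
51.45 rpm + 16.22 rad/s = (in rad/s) 21.61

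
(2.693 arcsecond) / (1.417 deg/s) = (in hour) 1.466e-07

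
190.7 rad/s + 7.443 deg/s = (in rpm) 1822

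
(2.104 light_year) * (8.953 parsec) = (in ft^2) 5.919e+34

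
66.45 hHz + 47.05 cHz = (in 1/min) 3.987e+05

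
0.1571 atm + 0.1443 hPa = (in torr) 119.5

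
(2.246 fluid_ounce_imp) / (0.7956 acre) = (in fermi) 1.982e+07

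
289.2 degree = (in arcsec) 1.041e+06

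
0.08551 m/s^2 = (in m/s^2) 0.08551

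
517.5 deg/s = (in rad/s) 9.032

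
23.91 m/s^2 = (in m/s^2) 23.91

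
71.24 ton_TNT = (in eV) 1.86e+30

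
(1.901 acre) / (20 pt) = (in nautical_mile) 588.7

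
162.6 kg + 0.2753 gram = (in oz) 5736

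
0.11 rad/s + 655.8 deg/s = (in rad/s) 11.56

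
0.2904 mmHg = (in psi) 0.005615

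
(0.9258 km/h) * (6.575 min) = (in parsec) 3.288e-15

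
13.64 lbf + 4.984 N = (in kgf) 6.695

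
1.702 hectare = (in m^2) 1.702e+04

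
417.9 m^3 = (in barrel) 2629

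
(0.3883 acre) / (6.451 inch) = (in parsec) 3.108e-13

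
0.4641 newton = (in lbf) 0.1043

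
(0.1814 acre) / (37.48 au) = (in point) 3.711e-07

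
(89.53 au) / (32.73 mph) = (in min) 1.526e+10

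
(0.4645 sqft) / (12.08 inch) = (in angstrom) 1.406e+09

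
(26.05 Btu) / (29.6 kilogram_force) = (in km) 0.09468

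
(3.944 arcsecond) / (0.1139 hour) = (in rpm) 4.453e-07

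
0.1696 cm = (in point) 4.808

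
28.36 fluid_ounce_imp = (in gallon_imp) 0.1772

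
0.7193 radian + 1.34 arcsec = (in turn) 0.1145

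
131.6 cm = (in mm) 1316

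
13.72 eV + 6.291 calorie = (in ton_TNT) 6.291e-09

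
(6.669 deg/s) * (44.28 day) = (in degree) 2.551e+07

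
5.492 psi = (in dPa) 3.787e+05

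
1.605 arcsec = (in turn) 1.238e-06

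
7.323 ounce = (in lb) 0.4577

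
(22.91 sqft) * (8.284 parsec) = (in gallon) 1.437e+20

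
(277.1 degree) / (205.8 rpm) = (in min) 0.00374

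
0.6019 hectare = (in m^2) 6019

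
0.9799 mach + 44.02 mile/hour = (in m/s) 353.3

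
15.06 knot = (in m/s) 7.748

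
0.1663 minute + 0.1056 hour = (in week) 0.0006451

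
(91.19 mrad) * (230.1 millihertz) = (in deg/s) 1.202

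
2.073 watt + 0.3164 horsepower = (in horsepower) 0.3192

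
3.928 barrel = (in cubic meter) 0.6245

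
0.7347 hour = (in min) 44.08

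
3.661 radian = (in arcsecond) 7.551e+05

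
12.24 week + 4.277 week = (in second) 9.989e+06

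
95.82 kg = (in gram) 9.582e+04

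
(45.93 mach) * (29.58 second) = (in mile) 287.5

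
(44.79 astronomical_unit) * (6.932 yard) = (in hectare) 4.247e+09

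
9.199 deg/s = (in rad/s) 0.1606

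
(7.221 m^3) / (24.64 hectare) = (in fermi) 2.931e+10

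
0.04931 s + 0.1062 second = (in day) 1.8e-06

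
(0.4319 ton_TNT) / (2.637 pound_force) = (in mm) 1.541e+11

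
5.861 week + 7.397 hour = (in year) 0.1132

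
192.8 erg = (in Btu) 1.827e-08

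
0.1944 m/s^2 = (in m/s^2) 0.1944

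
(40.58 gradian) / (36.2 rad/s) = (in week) 2.911e-08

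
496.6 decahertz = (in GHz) 4.966e-06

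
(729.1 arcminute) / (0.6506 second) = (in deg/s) 18.68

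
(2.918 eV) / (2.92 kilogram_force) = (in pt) 4.628e-17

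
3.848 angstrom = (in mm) 3.848e-07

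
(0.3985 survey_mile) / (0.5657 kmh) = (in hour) 1.134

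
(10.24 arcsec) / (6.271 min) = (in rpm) 1.26e-06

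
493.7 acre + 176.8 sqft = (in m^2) 1.998e+06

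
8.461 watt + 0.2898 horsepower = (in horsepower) 0.3011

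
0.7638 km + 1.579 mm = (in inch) 3.007e+04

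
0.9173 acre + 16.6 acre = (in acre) 17.52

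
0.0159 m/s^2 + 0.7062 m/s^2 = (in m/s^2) 0.7221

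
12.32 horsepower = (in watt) 9187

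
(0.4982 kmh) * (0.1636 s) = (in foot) 0.07428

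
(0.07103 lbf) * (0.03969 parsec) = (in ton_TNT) 9.248e+04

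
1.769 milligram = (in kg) 1.769e-06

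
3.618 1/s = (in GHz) 3.618e-09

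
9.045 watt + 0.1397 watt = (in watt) 9.185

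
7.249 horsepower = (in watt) 5406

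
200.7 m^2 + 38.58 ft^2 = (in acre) 0.05048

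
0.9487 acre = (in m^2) 3839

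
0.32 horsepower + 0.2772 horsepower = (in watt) 445.3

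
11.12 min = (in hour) 0.1853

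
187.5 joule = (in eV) 1.17e+21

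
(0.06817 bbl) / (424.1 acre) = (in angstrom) 63.15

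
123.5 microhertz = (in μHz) 123.5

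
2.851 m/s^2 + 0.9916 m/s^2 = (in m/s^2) 3.843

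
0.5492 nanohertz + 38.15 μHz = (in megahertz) 3.815e-11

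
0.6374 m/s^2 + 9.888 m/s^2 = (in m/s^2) 10.53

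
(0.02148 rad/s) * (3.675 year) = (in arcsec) 5.135e+11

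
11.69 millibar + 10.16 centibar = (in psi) 1.643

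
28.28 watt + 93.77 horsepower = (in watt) 6.995e+04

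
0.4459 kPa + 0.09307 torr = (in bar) 0.004583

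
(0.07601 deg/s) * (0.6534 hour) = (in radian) 3.121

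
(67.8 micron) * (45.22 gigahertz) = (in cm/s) 3.066e+08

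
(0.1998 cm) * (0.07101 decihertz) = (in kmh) 5.108e-05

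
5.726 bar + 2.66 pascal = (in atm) 5.651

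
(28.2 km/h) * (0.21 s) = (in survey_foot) 5.397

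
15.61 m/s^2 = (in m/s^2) 15.61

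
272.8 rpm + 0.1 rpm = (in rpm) 272.9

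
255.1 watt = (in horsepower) 0.3421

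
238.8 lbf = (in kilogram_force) 108.3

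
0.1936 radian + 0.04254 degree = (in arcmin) 668.1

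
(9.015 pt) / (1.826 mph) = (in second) 0.003896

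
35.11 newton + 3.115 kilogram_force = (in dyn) 6.566e+06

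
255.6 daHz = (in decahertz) 255.6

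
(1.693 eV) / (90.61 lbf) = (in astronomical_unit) 4.499e-33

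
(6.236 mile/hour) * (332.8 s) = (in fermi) 9.278e+17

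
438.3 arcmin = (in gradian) 8.117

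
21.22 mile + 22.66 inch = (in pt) 9.681e+07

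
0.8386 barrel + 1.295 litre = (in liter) 134.6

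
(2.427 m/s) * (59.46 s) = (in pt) 4.091e+05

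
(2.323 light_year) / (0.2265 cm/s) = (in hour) 2.695e+15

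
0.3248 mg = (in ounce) 1.146e-05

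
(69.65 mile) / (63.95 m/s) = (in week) 0.002898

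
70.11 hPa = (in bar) 0.07011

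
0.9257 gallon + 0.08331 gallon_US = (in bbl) 0.02402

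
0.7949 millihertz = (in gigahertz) 7.949e-13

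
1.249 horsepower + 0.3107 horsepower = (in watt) 1163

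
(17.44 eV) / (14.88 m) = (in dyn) 1.878e-14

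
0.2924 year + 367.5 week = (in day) 2679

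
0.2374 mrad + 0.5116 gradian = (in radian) 0.008274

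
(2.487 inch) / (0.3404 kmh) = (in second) 0.6681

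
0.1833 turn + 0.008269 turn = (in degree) 68.96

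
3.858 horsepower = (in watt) 2877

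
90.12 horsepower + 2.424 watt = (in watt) 6.72e+04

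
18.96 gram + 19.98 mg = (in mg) 1.898e+04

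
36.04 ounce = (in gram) 1022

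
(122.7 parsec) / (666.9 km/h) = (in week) 3.379e+10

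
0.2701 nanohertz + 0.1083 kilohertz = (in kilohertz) 0.1083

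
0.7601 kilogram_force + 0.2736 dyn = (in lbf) 1.676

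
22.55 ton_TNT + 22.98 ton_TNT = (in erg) 1.905e+18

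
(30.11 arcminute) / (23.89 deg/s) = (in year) 6.661e-10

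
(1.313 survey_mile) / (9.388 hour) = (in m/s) 0.06252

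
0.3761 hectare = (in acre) 0.9294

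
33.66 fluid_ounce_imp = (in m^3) 0.0009564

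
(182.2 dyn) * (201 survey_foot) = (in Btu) 0.0001058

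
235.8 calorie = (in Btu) 0.9351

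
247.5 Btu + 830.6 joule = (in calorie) 6.261e+04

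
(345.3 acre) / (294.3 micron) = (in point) 1.346e+13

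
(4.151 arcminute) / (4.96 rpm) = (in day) 2.691e-08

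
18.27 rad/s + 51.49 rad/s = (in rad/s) 69.76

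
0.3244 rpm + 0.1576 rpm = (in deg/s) 2.892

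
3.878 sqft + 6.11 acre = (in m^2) 2.473e+04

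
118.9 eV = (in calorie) 4.553e-18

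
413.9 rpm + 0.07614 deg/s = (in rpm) 413.9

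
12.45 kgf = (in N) 122.1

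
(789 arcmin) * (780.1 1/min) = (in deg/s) 171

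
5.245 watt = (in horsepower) 0.007034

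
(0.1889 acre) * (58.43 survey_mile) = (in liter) 7.188e+10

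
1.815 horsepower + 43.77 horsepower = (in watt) 3.399e+04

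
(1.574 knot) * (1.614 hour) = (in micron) 4.705e+09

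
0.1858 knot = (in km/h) 0.3441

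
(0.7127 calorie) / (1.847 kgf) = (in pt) 466.7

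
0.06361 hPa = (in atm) 6.278e-05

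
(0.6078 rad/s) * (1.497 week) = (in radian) 5.503e+05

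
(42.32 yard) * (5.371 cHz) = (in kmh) 7.482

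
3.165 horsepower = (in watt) 2360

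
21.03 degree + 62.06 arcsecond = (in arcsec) 7.577e+04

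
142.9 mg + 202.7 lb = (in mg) 9.194e+07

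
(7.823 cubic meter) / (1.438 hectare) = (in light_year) 5.75e-20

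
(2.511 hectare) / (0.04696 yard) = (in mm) 5.848e+08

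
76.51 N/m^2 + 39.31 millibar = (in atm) 0.03955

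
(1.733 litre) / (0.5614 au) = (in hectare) 2.063e-18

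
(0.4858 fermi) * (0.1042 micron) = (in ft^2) 5.449e-22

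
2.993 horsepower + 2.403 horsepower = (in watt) 4024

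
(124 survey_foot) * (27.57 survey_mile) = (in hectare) 167.7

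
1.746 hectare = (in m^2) 1.746e+04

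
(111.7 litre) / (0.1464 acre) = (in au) 1.26e-15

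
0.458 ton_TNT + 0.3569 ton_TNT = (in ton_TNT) 0.8149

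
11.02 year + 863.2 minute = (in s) 3.476e+08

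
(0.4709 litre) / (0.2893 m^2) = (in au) 1.088e-14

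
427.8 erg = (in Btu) 4.055e-08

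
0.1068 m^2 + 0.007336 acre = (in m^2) 29.79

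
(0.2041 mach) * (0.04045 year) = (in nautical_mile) 4.787e+04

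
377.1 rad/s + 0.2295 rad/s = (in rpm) 3603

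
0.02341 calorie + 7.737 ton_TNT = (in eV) 2.02e+29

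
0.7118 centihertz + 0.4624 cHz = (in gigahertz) 1.174e-11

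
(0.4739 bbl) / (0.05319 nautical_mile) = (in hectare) 7.649e-08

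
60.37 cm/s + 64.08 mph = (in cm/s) 2925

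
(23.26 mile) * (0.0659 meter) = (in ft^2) 2.655e+04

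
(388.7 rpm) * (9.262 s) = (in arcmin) 1.296e+06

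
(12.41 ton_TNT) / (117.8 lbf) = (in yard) 1.084e+08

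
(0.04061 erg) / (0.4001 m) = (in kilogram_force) 1.035e-09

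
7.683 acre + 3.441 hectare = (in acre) 16.19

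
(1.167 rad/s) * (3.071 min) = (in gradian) 1.369e+04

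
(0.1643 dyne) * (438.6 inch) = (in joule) 1.83e-05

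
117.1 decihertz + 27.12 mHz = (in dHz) 117.4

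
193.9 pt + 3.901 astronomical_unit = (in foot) 1.915e+12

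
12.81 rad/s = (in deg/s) 734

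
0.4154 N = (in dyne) 4.154e+04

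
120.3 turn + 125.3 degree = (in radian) 758.1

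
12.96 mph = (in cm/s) 579.4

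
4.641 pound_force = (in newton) 20.64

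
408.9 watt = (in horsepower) 0.5483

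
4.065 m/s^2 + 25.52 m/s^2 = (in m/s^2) 29.59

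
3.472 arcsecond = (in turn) 2.679e-06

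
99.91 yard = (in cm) 9136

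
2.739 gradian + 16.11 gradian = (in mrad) 296.1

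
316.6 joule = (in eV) 1.976e+21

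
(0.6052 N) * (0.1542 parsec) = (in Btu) 2.729e+12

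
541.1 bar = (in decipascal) 5.411e+08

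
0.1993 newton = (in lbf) 0.0448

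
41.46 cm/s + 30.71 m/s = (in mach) 0.09141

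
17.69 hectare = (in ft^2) 1.904e+06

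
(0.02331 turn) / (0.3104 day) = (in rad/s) 5.461e-06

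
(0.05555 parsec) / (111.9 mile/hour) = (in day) 3.966e+08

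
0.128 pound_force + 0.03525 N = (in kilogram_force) 0.06165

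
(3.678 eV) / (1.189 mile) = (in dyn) 3.08e-17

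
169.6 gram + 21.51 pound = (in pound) 21.88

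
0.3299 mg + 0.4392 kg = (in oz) 15.49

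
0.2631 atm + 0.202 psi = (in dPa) 2.805e+05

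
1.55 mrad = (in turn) 0.0002467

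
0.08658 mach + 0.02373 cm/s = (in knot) 57.31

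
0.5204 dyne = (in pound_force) 1.17e-06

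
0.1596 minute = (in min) 0.1596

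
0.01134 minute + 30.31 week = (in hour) 5092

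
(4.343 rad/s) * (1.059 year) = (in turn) 2.308e+07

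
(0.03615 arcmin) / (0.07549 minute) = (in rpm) 2.217e-05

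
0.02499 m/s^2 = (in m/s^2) 0.02499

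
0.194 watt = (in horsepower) 0.0002602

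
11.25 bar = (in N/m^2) 1.125e+06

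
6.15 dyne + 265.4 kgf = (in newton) 2603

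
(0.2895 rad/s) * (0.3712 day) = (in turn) 1478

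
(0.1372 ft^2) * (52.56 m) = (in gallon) 177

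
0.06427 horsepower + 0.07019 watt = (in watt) 48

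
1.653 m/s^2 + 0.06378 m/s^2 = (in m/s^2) 1.717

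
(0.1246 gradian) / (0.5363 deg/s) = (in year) 6.63e-09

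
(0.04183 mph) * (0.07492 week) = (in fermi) 8.473e+17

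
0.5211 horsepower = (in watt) 388.6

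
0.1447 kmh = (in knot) 0.07813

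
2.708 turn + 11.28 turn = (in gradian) 5595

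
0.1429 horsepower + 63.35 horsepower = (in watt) 4.735e+04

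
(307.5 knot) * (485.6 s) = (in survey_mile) 47.73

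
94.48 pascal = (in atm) 0.0009324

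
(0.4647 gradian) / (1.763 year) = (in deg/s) 7.522e-09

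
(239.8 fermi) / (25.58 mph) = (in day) 2.427e-19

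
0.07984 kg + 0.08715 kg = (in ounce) 5.89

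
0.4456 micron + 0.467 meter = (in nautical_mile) 0.0002522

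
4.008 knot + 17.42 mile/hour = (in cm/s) 984.9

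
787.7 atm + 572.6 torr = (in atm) 788.5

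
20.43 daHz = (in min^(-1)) 1.226e+04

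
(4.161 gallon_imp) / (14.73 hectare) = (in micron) 0.1284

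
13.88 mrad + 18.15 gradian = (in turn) 0.04758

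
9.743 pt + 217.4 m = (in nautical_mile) 0.1174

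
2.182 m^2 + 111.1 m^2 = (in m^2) 113.3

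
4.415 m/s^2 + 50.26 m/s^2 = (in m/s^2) 54.67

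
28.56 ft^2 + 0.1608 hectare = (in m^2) 1611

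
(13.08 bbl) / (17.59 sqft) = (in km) 0.001273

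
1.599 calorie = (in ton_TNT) 1.599e-09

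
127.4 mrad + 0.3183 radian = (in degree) 25.54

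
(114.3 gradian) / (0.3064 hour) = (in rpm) 0.01554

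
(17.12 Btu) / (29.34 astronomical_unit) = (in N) 4.115e-09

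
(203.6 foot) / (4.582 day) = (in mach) 4.604e-07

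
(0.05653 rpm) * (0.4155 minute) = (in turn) 0.02349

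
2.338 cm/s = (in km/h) 0.08417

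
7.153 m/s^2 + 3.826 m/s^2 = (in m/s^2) 10.98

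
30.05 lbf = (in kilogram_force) 13.63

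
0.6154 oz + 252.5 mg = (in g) 17.7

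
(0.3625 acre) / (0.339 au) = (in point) 8.2e-05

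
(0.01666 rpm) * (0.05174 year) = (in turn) 453.1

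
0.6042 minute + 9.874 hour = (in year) 0.001128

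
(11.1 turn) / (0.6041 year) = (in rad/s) 3.661e-06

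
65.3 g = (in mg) 6.53e+04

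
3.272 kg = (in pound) 7.214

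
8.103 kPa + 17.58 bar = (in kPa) 1766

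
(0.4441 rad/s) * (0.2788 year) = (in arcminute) 1.342e+10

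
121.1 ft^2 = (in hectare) 0.001125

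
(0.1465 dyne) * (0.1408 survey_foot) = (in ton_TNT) 1.503e-17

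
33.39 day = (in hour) 801.4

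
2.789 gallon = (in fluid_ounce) 357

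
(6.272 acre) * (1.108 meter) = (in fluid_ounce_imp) 9.898e+08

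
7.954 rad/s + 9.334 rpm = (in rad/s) 8.931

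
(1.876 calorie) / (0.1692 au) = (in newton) 3.101e-10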